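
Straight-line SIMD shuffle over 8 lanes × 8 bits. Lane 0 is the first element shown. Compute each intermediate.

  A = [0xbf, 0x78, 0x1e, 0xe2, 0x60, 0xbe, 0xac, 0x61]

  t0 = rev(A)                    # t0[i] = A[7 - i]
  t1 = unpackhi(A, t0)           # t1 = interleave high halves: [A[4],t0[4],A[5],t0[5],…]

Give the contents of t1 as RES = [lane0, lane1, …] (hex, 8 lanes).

→ t0 |61|ac|be|60|e2|1e|78|bf|
→ t1 |60|e2|be|1e|ac|78|61|bf|

RES = [ 0x60  0xe2  0xbe  0x1e  0xac  0x78  0x61  0xbf ]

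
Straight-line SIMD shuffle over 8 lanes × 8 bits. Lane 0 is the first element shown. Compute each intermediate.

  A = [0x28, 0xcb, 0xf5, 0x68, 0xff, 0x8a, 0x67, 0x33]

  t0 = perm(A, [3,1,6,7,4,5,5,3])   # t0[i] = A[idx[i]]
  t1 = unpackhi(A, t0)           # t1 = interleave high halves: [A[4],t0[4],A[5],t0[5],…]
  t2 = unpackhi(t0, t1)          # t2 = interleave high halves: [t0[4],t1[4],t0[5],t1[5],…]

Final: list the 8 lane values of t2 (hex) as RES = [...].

t0 = [0x68, 0xcb, 0x67, 0x33, 0xff, 0x8a, 0x8a, 0x68]
t1 = [0xff, 0xff, 0x8a, 0x8a, 0x67, 0x8a, 0x33, 0x68]
t2 = [0xff, 0x67, 0x8a, 0x8a, 0x8a, 0x33, 0x68, 0x68]

RES = [ 0xff  0x67  0x8a  0x8a  0x8a  0x33  0x68  0x68 ]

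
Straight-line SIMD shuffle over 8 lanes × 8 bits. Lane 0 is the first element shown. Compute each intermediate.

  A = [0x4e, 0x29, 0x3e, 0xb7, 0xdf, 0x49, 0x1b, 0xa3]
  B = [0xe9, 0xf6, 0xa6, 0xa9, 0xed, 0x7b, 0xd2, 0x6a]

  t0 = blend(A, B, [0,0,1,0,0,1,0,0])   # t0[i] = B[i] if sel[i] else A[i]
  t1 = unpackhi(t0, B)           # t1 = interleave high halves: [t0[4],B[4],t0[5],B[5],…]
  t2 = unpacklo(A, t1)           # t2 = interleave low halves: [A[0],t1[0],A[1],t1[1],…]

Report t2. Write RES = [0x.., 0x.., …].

RES = [0x4e, 0xdf, 0x29, 0xed, 0x3e, 0x7b, 0xb7, 0x7b]

t0 = [0x4e, 0x29, 0xa6, 0xb7, 0xdf, 0x7b, 0x1b, 0xa3]
t1 = [0xdf, 0xed, 0x7b, 0x7b, 0x1b, 0xd2, 0xa3, 0x6a]
t2 = [0x4e, 0xdf, 0x29, 0xed, 0x3e, 0x7b, 0xb7, 0x7b]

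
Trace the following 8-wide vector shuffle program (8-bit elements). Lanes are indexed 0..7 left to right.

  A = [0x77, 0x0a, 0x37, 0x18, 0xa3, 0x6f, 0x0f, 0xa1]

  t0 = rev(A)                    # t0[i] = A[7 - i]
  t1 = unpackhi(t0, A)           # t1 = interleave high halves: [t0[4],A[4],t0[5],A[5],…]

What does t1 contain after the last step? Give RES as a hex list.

→ t0 |a1|0f|6f|a3|18|37|0a|77|
→ t1 |18|a3|37|6f|0a|0f|77|a1|

RES = [ 0x18  0xa3  0x37  0x6f  0x0a  0x0f  0x77  0xa1 ]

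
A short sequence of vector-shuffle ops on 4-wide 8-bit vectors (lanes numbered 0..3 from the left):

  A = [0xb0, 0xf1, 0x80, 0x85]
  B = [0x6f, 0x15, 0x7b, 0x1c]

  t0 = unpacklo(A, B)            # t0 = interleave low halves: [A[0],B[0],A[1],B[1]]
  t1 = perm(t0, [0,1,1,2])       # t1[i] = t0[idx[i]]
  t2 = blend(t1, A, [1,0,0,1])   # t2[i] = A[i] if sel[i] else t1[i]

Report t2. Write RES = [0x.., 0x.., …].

  t0: b0 6f f1 15
  t1: b0 6f 6f f1
  t2: b0 6f 6f 85

RES = [ 0xb0  0x6f  0x6f  0x85 ]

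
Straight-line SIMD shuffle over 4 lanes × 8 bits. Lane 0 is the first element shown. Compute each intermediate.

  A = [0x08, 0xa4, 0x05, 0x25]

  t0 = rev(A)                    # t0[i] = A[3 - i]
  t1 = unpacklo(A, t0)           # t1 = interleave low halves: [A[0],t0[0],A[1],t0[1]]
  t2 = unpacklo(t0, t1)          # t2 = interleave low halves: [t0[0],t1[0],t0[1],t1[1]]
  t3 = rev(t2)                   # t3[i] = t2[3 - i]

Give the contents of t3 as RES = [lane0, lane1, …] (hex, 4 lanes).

t0 = [0x25, 0x05, 0xa4, 0x08]
t1 = [0x08, 0x25, 0xa4, 0x05]
t2 = [0x25, 0x08, 0x05, 0x25]
t3 = [0x25, 0x05, 0x08, 0x25]

RES = [0x25, 0x05, 0x08, 0x25]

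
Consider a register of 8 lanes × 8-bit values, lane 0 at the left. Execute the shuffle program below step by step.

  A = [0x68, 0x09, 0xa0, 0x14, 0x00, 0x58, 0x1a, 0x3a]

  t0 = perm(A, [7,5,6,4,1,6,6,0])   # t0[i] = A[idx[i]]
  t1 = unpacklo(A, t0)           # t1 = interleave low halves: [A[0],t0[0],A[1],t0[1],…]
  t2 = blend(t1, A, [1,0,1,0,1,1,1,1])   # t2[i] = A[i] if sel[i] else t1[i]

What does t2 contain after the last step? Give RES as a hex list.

t0 = [0x3a, 0x58, 0x1a, 0x00, 0x09, 0x1a, 0x1a, 0x68]
t1 = [0x68, 0x3a, 0x09, 0x58, 0xa0, 0x1a, 0x14, 0x00]
t2 = [0x68, 0x3a, 0xa0, 0x58, 0x00, 0x58, 0x1a, 0x3a]

RES = [0x68, 0x3a, 0xa0, 0x58, 0x00, 0x58, 0x1a, 0x3a]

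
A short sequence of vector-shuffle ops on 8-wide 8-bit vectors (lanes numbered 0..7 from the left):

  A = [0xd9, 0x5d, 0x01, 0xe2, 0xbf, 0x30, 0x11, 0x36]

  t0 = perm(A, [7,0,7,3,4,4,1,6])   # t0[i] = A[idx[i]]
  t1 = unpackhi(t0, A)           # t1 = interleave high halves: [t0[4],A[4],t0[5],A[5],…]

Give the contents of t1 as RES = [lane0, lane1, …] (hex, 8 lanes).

RES = [0xbf, 0xbf, 0xbf, 0x30, 0x5d, 0x11, 0x11, 0x36]

t0 = [0x36, 0xd9, 0x36, 0xe2, 0xbf, 0xbf, 0x5d, 0x11]
t1 = [0xbf, 0xbf, 0xbf, 0x30, 0x5d, 0x11, 0x11, 0x36]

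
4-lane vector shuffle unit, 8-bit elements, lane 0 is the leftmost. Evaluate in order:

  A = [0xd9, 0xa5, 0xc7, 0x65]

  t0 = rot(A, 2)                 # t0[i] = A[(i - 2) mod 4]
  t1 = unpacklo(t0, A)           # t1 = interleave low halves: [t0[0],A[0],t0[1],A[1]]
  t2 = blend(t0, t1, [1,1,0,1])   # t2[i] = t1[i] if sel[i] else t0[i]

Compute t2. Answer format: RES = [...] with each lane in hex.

→ t0 |c7|65|d9|a5|
→ t1 |c7|d9|65|a5|
→ t2 |c7|d9|d9|a5|

RES = [0xc7, 0xd9, 0xd9, 0xa5]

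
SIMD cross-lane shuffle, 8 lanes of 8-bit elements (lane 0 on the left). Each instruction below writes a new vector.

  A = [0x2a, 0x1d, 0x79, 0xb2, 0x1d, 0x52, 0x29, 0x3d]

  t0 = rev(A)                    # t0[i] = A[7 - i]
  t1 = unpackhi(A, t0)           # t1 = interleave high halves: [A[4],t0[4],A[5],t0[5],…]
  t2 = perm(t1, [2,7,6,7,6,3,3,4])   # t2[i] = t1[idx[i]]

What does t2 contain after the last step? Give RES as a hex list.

RES = [0x52, 0x2a, 0x3d, 0x2a, 0x3d, 0x79, 0x79, 0x29]

t0 = [0x3d, 0x29, 0x52, 0x1d, 0xb2, 0x79, 0x1d, 0x2a]
t1 = [0x1d, 0xb2, 0x52, 0x79, 0x29, 0x1d, 0x3d, 0x2a]
t2 = [0x52, 0x2a, 0x3d, 0x2a, 0x3d, 0x79, 0x79, 0x29]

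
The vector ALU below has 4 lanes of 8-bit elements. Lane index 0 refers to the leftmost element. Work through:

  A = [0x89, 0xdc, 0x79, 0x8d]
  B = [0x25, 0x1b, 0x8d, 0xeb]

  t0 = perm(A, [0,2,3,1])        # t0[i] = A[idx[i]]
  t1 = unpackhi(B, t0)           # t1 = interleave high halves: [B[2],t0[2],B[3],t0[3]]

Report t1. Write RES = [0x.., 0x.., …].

RES = [ 0x8d  0x8d  0xeb  0xdc ]

t0 = [0x89, 0x79, 0x8d, 0xdc]
t1 = [0x8d, 0x8d, 0xeb, 0xdc]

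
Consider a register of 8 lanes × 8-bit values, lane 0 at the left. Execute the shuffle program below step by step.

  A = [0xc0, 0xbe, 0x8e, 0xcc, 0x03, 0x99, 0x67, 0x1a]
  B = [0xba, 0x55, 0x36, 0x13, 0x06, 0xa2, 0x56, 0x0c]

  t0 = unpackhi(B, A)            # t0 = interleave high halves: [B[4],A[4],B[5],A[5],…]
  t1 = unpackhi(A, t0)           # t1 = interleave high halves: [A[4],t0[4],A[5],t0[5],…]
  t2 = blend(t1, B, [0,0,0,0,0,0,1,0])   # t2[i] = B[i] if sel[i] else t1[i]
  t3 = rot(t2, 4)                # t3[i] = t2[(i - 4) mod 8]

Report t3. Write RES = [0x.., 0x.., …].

  t0: 06 03 a2 99 56 67 0c 1a
  t1: 03 56 99 67 67 0c 1a 1a
  t2: 03 56 99 67 67 0c 56 1a
  t3: 67 0c 56 1a 03 56 99 67

RES = [ 0x67  0x0c  0x56  0x1a  0x03  0x56  0x99  0x67 ]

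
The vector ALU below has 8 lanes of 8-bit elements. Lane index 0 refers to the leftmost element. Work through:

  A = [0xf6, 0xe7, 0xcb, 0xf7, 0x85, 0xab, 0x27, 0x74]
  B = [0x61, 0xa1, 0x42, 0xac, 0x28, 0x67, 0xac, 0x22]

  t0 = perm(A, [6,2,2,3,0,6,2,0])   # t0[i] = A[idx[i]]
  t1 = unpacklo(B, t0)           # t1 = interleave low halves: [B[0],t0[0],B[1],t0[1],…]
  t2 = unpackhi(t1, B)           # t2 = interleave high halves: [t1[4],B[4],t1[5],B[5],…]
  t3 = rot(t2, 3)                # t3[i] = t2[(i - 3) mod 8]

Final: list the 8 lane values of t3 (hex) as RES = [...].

RES = [ 0xac  0xf7  0x22  0x42  0x28  0xcb  0x67  0xac ]

t0 = [0x27, 0xcb, 0xcb, 0xf7, 0xf6, 0x27, 0xcb, 0xf6]
t1 = [0x61, 0x27, 0xa1, 0xcb, 0x42, 0xcb, 0xac, 0xf7]
t2 = [0x42, 0x28, 0xcb, 0x67, 0xac, 0xac, 0xf7, 0x22]
t3 = [0xac, 0xf7, 0x22, 0x42, 0x28, 0xcb, 0x67, 0xac]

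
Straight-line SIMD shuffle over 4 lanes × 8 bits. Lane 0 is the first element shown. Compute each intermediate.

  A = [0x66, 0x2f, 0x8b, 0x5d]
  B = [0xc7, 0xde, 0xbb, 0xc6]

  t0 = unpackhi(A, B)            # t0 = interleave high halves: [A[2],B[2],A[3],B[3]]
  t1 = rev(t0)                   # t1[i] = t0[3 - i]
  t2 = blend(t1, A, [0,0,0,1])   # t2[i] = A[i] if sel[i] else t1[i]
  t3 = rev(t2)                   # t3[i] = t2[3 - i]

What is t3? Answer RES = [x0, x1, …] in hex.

→ t0 |8b|bb|5d|c6|
→ t1 |c6|5d|bb|8b|
→ t2 |c6|5d|bb|5d|
→ t3 |5d|bb|5d|c6|

RES = [ 0x5d  0xbb  0x5d  0xc6 ]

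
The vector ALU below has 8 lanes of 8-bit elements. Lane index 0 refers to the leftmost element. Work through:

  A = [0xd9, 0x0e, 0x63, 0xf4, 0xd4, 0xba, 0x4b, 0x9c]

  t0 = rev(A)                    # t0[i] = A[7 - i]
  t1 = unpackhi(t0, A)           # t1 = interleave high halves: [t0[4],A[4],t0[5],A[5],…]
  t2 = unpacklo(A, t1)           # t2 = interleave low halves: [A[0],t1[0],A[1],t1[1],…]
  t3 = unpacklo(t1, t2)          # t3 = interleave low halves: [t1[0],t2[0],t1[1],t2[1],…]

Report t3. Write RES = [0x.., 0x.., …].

RES = [0xf4, 0xd9, 0xd4, 0xf4, 0x63, 0x0e, 0xba, 0xd4]

t0 = [0x9c, 0x4b, 0xba, 0xd4, 0xf4, 0x63, 0x0e, 0xd9]
t1 = [0xf4, 0xd4, 0x63, 0xba, 0x0e, 0x4b, 0xd9, 0x9c]
t2 = [0xd9, 0xf4, 0x0e, 0xd4, 0x63, 0x63, 0xf4, 0xba]
t3 = [0xf4, 0xd9, 0xd4, 0xf4, 0x63, 0x0e, 0xba, 0xd4]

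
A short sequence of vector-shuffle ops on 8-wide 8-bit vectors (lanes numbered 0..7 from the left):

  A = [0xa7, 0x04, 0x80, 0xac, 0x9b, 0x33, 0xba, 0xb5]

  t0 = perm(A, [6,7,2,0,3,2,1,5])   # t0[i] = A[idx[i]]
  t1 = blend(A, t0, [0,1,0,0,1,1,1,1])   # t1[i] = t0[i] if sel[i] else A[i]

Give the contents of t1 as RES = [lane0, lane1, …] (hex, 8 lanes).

t0 = [0xba, 0xb5, 0x80, 0xa7, 0xac, 0x80, 0x04, 0x33]
t1 = [0xa7, 0xb5, 0x80, 0xac, 0xac, 0x80, 0x04, 0x33]

RES = [0xa7, 0xb5, 0x80, 0xac, 0xac, 0x80, 0x04, 0x33]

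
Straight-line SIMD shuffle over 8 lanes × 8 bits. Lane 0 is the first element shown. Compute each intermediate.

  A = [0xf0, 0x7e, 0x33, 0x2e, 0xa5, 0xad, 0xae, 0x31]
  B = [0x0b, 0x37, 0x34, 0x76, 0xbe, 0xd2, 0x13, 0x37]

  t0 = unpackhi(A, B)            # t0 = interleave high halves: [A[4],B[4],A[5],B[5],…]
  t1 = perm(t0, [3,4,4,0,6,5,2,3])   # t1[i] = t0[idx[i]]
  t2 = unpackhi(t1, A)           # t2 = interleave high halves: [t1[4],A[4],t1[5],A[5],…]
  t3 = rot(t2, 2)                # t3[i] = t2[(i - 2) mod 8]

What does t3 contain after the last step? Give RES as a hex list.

RES = [ 0xd2  0x31  0x31  0xa5  0x13  0xad  0xad  0xae ]

t0 = [0xa5, 0xbe, 0xad, 0xd2, 0xae, 0x13, 0x31, 0x37]
t1 = [0xd2, 0xae, 0xae, 0xa5, 0x31, 0x13, 0xad, 0xd2]
t2 = [0x31, 0xa5, 0x13, 0xad, 0xad, 0xae, 0xd2, 0x31]
t3 = [0xd2, 0x31, 0x31, 0xa5, 0x13, 0xad, 0xad, 0xae]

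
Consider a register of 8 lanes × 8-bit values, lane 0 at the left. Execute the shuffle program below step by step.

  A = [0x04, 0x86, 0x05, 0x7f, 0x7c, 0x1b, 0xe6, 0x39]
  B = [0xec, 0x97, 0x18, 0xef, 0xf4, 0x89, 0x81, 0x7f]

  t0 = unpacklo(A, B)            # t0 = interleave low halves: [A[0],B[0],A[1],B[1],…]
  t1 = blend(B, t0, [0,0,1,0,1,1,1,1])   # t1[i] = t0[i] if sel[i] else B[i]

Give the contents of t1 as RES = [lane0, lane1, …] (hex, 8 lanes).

RES = [ 0xec  0x97  0x86  0xef  0x05  0x18  0x7f  0xef ]

  t0: 04 ec 86 97 05 18 7f ef
  t1: ec 97 86 ef 05 18 7f ef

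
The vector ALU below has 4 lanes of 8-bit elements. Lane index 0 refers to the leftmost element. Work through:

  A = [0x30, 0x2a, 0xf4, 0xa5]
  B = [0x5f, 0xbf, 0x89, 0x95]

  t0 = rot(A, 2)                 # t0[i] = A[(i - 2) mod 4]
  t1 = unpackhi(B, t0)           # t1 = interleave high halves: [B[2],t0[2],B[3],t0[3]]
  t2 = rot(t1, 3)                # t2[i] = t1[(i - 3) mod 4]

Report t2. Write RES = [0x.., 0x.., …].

RES = [0x30, 0x95, 0x2a, 0x89]

  t0: f4 a5 30 2a
  t1: 89 30 95 2a
  t2: 30 95 2a 89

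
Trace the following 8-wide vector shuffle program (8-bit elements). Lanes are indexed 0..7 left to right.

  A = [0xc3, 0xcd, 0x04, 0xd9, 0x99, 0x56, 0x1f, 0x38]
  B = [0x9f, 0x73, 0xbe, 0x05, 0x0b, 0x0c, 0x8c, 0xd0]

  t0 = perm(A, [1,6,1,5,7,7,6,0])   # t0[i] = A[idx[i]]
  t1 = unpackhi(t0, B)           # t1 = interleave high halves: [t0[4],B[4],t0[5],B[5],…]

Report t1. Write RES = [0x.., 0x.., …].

→ t0 |cd|1f|cd|56|38|38|1f|c3|
→ t1 |38|0b|38|0c|1f|8c|c3|d0|

RES = [0x38, 0x0b, 0x38, 0x0c, 0x1f, 0x8c, 0xc3, 0xd0]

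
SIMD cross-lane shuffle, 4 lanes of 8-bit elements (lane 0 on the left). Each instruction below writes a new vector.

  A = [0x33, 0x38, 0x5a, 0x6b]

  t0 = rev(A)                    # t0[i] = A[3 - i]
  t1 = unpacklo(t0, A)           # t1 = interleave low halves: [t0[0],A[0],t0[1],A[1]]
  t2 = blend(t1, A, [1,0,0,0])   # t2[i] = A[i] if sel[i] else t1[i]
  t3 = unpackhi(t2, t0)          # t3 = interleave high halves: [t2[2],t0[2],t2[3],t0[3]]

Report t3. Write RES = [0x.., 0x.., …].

  t0: 6b 5a 38 33
  t1: 6b 33 5a 38
  t2: 33 33 5a 38
  t3: 5a 38 38 33

RES = [0x5a, 0x38, 0x38, 0x33]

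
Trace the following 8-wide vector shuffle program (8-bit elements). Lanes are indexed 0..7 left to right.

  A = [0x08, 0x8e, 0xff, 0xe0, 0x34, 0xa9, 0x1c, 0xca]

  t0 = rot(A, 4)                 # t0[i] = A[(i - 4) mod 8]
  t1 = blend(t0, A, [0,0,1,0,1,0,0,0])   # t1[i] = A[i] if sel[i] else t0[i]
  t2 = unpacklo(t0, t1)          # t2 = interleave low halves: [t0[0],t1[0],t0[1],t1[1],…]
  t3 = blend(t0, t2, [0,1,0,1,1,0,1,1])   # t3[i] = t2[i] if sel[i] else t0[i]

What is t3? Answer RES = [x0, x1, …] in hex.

  t0: 34 a9 1c ca 08 8e ff e0
  t1: 34 a9 ff ca 34 8e ff e0
  t2: 34 34 a9 a9 1c ff ca ca
  t3: 34 34 1c a9 1c 8e ca ca

RES = [ 0x34  0x34  0x1c  0xa9  0x1c  0x8e  0xca  0xca ]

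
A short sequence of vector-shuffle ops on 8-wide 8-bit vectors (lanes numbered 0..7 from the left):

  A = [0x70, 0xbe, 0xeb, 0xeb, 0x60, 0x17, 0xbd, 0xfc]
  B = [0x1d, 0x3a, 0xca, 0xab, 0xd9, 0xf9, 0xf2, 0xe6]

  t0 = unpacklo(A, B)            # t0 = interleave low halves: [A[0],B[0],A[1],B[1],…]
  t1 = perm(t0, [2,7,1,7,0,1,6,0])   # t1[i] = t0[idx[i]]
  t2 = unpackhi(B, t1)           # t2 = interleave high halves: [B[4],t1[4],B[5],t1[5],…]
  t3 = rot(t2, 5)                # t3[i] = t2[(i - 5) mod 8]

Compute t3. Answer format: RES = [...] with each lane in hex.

→ t0 |70|1d|be|3a|eb|ca|eb|ab|
→ t1 |be|ab|1d|ab|70|1d|eb|70|
→ t2 |d9|70|f9|1d|f2|eb|e6|70|
→ t3 |1d|f2|eb|e6|70|d9|70|f9|

RES = [ 0x1d  0xf2  0xeb  0xe6  0x70  0xd9  0x70  0xf9 ]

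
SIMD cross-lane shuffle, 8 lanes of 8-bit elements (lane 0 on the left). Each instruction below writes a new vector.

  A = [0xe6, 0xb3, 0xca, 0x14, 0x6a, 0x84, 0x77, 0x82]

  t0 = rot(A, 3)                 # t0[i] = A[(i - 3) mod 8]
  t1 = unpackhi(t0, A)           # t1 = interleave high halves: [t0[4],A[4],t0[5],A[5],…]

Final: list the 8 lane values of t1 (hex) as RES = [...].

RES = [ 0xb3  0x6a  0xca  0x84  0x14  0x77  0x6a  0x82 ]

t0 = [0x84, 0x77, 0x82, 0xe6, 0xb3, 0xca, 0x14, 0x6a]
t1 = [0xb3, 0x6a, 0xca, 0x84, 0x14, 0x77, 0x6a, 0x82]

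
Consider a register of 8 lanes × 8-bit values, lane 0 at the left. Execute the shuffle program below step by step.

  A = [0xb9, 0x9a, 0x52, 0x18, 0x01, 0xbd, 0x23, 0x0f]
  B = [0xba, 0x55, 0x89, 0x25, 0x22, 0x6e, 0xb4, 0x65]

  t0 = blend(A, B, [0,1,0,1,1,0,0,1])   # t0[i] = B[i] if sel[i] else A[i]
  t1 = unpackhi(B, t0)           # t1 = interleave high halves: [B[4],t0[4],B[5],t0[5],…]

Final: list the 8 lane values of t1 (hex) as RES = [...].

  t0: b9 55 52 25 22 bd 23 65
  t1: 22 22 6e bd b4 23 65 65

RES = [0x22, 0x22, 0x6e, 0xbd, 0xb4, 0x23, 0x65, 0x65]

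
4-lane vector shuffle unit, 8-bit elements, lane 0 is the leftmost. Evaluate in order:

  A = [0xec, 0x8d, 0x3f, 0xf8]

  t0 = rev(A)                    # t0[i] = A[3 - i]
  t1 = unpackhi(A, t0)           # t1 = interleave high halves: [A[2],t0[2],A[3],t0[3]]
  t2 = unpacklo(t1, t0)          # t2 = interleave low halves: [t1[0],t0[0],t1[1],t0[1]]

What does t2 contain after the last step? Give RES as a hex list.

RES = [ 0x3f  0xf8  0x8d  0x3f ]

→ t0 |f8|3f|8d|ec|
→ t1 |3f|8d|f8|ec|
→ t2 |3f|f8|8d|3f|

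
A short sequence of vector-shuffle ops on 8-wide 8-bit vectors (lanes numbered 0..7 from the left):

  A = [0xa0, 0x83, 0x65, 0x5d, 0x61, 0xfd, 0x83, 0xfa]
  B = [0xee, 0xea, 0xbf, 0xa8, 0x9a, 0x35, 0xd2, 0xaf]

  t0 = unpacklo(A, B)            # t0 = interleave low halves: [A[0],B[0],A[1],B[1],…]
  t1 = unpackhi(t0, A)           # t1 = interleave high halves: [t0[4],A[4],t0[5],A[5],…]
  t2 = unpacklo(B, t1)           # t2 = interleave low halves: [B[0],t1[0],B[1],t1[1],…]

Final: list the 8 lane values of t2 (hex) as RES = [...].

RES = [ 0xee  0x65  0xea  0x61  0xbf  0xbf  0xa8  0xfd ]

t0 = [0xa0, 0xee, 0x83, 0xea, 0x65, 0xbf, 0x5d, 0xa8]
t1 = [0x65, 0x61, 0xbf, 0xfd, 0x5d, 0x83, 0xa8, 0xfa]
t2 = [0xee, 0x65, 0xea, 0x61, 0xbf, 0xbf, 0xa8, 0xfd]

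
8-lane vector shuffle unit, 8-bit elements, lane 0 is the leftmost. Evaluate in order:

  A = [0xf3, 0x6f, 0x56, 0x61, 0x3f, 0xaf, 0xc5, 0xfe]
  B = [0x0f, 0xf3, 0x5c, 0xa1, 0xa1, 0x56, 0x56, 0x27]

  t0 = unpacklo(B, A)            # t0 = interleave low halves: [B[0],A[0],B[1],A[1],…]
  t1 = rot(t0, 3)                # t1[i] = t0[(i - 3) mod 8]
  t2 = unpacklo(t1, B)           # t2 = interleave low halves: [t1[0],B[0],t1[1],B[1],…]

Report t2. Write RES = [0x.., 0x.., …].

RES = [ 0x56  0x0f  0xa1  0xf3  0x61  0x5c  0x0f  0xa1 ]

  t0: 0f f3 f3 6f 5c 56 a1 61
  t1: 56 a1 61 0f f3 f3 6f 5c
  t2: 56 0f a1 f3 61 5c 0f a1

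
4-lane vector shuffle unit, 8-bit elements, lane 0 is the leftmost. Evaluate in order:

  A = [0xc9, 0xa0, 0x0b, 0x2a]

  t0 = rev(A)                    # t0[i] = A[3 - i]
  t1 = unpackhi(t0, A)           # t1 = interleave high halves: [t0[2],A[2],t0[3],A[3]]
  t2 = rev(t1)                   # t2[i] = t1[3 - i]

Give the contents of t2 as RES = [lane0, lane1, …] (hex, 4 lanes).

RES = [ 0x2a  0xc9  0x0b  0xa0 ]

→ t0 |2a|0b|a0|c9|
→ t1 |a0|0b|c9|2a|
→ t2 |2a|c9|0b|a0|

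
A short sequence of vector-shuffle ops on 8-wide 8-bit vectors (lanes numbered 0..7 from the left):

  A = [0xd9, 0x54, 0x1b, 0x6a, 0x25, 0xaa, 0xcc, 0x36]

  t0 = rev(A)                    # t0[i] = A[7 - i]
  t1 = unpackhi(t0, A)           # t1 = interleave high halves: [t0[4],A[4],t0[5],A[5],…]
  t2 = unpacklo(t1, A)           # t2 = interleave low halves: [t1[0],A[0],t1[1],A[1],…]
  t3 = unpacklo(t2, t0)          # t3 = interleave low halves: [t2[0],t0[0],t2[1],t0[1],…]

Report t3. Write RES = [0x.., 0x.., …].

  t0: 36 cc aa 25 6a 1b 54 d9
  t1: 6a 25 1b aa 54 cc d9 36
  t2: 6a d9 25 54 1b 1b aa 6a
  t3: 6a 36 d9 cc 25 aa 54 25

RES = [0x6a, 0x36, 0xd9, 0xcc, 0x25, 0xaa, 0x54, 0x25]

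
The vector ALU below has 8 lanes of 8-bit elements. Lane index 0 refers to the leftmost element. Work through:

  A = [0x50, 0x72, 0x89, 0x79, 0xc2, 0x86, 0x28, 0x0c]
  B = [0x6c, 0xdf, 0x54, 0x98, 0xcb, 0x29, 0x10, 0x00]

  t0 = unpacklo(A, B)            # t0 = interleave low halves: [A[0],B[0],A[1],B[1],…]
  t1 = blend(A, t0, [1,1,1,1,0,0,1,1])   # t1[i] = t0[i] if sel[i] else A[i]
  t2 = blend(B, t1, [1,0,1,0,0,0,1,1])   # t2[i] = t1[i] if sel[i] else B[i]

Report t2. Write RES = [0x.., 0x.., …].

  t0: 50 6c 72 df 89 54 79 98
  t1: 50 6c 72 df c2 86 79 98
  t2: 50 df 72 98 cb 29 79 98

RES = [0x50, 0xdf, 0x72, 0x98, 0xcb, 0x29, 0x79, 0x98]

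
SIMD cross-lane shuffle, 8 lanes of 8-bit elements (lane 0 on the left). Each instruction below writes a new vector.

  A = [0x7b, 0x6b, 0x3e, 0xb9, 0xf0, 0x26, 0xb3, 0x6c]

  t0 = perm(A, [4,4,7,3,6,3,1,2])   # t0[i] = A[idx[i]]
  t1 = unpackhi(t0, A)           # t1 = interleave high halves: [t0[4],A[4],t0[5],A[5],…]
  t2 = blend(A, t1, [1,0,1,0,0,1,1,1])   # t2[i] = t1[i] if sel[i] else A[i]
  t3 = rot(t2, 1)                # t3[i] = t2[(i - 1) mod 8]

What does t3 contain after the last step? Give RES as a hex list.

RES = [0x6c, 0xb3, 0x6b, 0xb9, 0xb9, 0xf0, 0xb3, 0x3e]

t0 = [0xf0, 0xf0, 0x6c, 0xb9, 0xb3, 0xb9, 0x6b, 0x3e]
t1 = [0xb3, 0xf0, 0xb9, 0x26, 0x6b, 0xb3, 0x3e, 0x6c]
t2 = [0xb3, 0x6b, 0xb9, 0xb9, 0xf0, 0xb3, 0x3e, 0x6c]
t3 = [0x6c, 0xb3, 0x6b, 0xb9, 0xb9, 0xf0, 0xb3, 0x3e]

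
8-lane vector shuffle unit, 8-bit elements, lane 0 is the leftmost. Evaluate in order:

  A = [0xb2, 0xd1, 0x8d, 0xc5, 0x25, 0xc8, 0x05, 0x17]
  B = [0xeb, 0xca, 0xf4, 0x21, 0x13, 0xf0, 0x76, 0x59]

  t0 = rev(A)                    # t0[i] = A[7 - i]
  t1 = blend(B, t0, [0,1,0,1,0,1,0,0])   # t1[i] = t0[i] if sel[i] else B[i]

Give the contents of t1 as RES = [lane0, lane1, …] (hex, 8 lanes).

t0 = [0x17, 0x05, 0xc8, 0x25, 0xc5, 0x8d, 0xd1, 0xb2]
t1 = [0xeb, 0x05, 0xf4, 0x25, 0x13, 0x8d, 0x76, 0x59]

RES = [0xeb, 0x05, 0xf4, 0x25, 0x13, 0x8d, 0x76, 0x59]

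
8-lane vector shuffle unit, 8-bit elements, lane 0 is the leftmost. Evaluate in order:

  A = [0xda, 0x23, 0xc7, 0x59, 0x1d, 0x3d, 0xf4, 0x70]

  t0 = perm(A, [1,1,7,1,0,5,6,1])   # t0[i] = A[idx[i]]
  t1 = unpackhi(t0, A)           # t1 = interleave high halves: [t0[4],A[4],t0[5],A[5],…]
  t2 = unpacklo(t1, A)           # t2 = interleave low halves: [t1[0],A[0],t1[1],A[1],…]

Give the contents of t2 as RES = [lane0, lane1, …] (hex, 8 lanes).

  t0: 23 23 70 23 da 3d f4 23
  t1: da 1d 3d 3d f4 f4 23 70
  t2: da da 1d 23 3d c7 3d 59

RES = [0xda, 0xda, 0x1d, 0x23, 0x3d, 0xc7, 0x3d, 0x59]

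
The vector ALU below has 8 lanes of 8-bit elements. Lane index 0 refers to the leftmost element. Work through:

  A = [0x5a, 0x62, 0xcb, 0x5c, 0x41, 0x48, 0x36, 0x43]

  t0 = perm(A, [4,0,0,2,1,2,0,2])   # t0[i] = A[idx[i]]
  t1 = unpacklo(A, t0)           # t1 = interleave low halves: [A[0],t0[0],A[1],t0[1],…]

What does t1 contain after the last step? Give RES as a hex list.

RES = [ 0x5a  0x41  0x62  0x5a  0xcb  0x5a  0x5c  0xcb ]

→ t0 |41|5a|5a|cb|62|cb|5a|cb|
→ t1 |5a|41|62|5a|cb|5a|5c|cb|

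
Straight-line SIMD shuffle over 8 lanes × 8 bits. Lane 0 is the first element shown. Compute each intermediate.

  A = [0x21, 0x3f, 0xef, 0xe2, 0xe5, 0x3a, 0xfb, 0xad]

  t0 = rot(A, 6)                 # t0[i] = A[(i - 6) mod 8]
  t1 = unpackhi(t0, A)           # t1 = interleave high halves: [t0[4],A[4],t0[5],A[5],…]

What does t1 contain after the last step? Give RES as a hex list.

RES = [0xfb, 0xe5, 0xad, 0x3a, 0x21, 0xfb, 0x3f, 0xad]

→ t0 |ef|e2|e5|3a|fb|ad|21|3f|
→ t1 |fb|e5|ad|3a|21|fb|3f|ad|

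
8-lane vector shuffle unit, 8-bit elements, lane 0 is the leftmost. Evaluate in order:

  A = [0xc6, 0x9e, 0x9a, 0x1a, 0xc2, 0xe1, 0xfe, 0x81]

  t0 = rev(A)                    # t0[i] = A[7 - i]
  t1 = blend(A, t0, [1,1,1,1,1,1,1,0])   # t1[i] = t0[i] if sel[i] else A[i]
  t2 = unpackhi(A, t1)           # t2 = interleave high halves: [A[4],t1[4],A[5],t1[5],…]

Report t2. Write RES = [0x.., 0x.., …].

RES = [0xc2, 0x1a, 0xe1, 0x9a, 0xfe, 0x9e, 0x81, 0x81]

  t0: 81 fe e1 c2 1a 9a 9e c6
  t1: 81 fe e1 c2 1a 9a 9e 81
  t2: c2 1a e1 9a fe 9e 81 81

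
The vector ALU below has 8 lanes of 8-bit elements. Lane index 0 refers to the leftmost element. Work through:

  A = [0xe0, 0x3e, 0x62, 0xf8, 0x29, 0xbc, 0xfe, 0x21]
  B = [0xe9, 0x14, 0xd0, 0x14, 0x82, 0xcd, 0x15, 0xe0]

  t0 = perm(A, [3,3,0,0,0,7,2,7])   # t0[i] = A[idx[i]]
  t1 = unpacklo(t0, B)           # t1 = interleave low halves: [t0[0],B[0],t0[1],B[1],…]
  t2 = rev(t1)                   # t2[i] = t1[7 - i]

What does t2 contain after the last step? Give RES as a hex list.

  t0: f8 f8 e0 e0 e0 21 62 21
  t1: f8 e9 f8 14 e0 d0 e0 14
  t2: 14 e0 d0 e0 14 f8 e9 f8

RES = [ 0x14  0xe0  0xd0  0xe0  0x14  0xf8  0xe9  0xf8 ]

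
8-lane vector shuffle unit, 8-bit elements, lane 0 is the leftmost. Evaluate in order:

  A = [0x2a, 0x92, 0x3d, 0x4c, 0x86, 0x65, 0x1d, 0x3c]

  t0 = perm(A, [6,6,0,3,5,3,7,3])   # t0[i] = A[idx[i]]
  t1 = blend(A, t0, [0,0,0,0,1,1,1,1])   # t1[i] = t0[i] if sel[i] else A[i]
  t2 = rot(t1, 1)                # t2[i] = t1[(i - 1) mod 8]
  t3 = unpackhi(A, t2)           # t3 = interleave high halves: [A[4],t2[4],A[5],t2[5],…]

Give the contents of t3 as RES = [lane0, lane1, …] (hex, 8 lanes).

  t0: 1d 1d 2a 4c 65 4c 3c 4c
  t1: 2a 92 3d 4c 65 4c 3c 4c
  t2: 4c 2a 92 3d 4c 65 4c 3c
  t3: 86 4c 65 65 1d 4c 3c 3c

RES = [0x86, 0x4c, 0x65, 0x65, 0x1d, 0x4c, 0x3c, 0x3c]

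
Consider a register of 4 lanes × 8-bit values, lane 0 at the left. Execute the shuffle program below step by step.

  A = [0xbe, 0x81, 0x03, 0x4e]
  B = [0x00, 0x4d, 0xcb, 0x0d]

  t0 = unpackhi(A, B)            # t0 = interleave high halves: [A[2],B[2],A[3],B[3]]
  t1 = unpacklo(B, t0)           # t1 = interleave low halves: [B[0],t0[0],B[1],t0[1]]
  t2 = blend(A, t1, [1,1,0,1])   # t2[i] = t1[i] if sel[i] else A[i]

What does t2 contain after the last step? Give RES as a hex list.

  t0: 03 cb 4e 0d
  t1: 00 03 4d cb
  t2: 00 03 03 cb

RES = [ 0x00  0x03  0x03  0xcb ]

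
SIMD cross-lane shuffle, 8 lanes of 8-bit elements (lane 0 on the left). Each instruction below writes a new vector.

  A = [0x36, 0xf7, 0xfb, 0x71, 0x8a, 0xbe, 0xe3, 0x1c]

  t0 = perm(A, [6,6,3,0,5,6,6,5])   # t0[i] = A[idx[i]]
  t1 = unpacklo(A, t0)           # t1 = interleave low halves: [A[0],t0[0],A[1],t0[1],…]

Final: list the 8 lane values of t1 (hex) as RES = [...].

  t0: e3 e3 71 36 be e3 e3 be
  t1: 36 e3 f7 e3 fb 71 71 36

RES = [ 0x36  0xe3  0xf7  0xe3  0xfb  0x71  0x71  0x36 ]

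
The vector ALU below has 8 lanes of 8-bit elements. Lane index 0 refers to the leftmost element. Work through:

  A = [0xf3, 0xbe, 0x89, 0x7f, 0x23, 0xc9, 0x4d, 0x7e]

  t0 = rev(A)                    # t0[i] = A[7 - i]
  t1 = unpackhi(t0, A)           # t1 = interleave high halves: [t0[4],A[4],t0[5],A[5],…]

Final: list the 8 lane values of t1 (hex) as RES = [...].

RES = [0x7f, 0x23, 0x89, 0xc9, 0xbe, 0x4d, 0xf3, 0x7e]

  t0: 7e 4d c9 23 7f 89 be f3
  t1: 7f 23 89 c9 be 4d f3 7e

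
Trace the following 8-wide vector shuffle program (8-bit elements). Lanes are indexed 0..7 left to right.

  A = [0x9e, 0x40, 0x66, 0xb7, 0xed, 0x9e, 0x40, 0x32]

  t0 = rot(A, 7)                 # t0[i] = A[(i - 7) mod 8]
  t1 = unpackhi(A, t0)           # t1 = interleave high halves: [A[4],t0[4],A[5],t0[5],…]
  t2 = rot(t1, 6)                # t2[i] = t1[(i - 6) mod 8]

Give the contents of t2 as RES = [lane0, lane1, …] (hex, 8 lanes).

RES = [0x9e, 0x40, 0x40, 0x32, 0x32, 0x9e, 0xed, 0x9e]

t0 = [0x40, 0x66, 0xb7, 0xed, 0x9e, 0x40, 0x32, 0x9e]
t1 = [0xed, 0x9e, 0x9e, 0x40, 0x40, 0x32, 0x32, 0x9e]
t2 = [0x9e, 0x40, 0x40, 0x32, 0x32, 0x9e, 0xed, 0x9e]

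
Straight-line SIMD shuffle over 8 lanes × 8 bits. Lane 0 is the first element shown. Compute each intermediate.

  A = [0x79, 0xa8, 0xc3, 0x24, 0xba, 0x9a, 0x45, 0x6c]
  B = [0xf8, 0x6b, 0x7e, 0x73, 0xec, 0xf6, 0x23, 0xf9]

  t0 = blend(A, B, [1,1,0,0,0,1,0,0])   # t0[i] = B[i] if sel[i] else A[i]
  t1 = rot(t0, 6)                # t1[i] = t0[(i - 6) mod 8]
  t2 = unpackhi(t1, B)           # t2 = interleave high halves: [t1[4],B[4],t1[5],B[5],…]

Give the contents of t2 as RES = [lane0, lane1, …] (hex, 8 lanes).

RES = [0x45, 0xec, 0x6c, 0xf6, 0xf8, 0x23, 0x6b, 0xf9]

t0 = [0xf8, 0x6b, 0xc3, 0x24, 0xba, 0xf6, 0x45, 0x6c]
t1 = [0xc3, 0x24, 0xba, 0xf6, 0x45, 0x6c, 0xf8, 0x6b]
t2 = [0x45, 0xec, 0x6c, 0xf6, 0xf8, 0x23, 0x6b, 0xf9]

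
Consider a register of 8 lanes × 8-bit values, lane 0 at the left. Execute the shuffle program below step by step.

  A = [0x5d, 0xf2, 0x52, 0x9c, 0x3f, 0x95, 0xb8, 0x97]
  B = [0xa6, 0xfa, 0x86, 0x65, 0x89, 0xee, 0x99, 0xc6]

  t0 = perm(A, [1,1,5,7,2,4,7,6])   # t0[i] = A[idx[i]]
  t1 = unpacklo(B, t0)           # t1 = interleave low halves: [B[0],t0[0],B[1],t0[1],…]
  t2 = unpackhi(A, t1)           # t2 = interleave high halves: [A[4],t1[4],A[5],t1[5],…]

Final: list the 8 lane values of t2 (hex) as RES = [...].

RES = [0x3f, 0x86, 0x95, 0x95, 0xb8, 0x65, 0x97, 0x97]

t0 = [0xf2, 0xf2, 0x95, 0x97, 0x52, 0x3f, 0x97, 0xb8]
t1 = [0xa6, 0xf2, 0xfa, 0xf2, 0x86, 0x95, 0x65, 0x97]
t2 = [0x3f, 0x86, 0x95, 0x95, 0xb8, 0x65, 0x97, 0x97]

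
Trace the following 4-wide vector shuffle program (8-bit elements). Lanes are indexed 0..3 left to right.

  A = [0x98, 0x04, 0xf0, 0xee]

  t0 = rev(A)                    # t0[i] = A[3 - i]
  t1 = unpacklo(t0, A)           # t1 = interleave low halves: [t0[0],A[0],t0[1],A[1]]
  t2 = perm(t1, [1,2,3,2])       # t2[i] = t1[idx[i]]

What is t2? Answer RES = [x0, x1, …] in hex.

RES = [ 0x98  0xf0  0x04  0xf0 ]

t0 = [0xee, 0xf0, 0x04, 0x98]
t1 = [0xee, 0x98, 0xf0, 0x04]
t2 = [0x98, 0xf0, 0x04, 0xf0]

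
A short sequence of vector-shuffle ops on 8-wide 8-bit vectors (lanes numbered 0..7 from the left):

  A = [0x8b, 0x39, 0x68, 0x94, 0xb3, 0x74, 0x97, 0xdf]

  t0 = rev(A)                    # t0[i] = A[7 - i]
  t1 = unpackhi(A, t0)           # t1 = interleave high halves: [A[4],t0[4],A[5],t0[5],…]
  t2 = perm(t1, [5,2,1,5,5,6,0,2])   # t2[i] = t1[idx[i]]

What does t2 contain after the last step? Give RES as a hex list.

t0 = [0xdf, 0x97, 0x74, 0xb3, 0x94, 0x68, 0x39, 0x8b]
t1 = [0xb3, 0x94, 0x74, 0x68, 0x97, 0x39, 0xdf, 0x8b]
t2 = [0x39, 0x74, 0x94, 0x39, 0x39, 0xdf, 0xb3, 0x74]

RES = [ 0x39  0x74  0x94  0x39  0x39  0xdf  0xb3  0x74 ]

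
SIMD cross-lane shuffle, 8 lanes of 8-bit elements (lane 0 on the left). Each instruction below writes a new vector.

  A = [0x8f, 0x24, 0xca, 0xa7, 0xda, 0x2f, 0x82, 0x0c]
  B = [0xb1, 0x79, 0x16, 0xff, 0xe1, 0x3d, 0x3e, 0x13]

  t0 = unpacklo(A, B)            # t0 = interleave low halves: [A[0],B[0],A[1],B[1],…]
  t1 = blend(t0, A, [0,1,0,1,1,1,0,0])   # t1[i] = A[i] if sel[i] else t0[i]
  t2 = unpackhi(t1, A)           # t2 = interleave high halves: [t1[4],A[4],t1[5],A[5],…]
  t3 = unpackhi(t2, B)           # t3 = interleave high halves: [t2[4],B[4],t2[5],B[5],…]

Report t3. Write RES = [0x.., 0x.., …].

RES = [0xa7, 0xe1, 0x82, 0x3d, 0xff, 0x3e, 0x0c, 0x13]

  t0: 8f b1 24 79 ca 16 a7 ff
  t1: 8f 24 24 a7 da 2f a7 ff
  t2: da da 2f 2f a7 82 ff 0c
  t3: a7 e1 82 3d ff 3e 0c 13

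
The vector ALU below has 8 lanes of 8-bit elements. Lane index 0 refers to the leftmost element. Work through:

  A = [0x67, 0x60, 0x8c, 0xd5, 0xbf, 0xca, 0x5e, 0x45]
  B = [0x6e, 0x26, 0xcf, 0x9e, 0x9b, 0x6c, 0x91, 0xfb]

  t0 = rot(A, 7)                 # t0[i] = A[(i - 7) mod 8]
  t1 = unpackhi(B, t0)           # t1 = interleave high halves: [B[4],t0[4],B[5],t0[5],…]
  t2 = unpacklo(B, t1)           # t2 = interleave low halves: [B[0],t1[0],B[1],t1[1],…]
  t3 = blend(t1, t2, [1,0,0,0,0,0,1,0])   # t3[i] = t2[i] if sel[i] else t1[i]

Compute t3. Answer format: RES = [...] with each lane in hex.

RES = [0x6e, 0xca, 0x6c, 0x5e, 0x91, 0x45, 0x9e, 0x67]

→ t0 |60|8c|d5|bf|ca|5e|45|67|
→ t1 |9b|ca|6c|5e|91|45|fb|67|
→ t2 |6e|9b|26|ca|cf|6c|9e|5e|
→ t3 |6e|ca|6c|5e|91|45|9e|67|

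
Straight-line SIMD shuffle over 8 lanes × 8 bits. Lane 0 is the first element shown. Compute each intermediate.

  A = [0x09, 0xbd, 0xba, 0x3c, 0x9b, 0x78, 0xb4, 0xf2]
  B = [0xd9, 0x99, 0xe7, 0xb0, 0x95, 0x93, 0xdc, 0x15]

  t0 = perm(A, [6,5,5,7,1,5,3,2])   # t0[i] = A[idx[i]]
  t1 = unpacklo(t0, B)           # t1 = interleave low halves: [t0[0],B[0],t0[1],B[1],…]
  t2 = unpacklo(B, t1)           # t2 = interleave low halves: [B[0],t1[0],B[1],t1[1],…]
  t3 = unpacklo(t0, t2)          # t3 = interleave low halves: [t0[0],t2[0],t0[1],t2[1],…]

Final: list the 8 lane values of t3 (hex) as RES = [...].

  t0: b4 78 78 f2 bd 78 3c ba
  t1: b4 d9 78 99 78 e7 f2 b0
  t2: d9 b4 99 d9 e7 78 b0 99
  t3: b4 d9 78 b4 78 99 f2 d9

RES = [0xb4, 0xd9, 0x78, 0xb4, 0x78, 0x99, 0xf2, 0xd9]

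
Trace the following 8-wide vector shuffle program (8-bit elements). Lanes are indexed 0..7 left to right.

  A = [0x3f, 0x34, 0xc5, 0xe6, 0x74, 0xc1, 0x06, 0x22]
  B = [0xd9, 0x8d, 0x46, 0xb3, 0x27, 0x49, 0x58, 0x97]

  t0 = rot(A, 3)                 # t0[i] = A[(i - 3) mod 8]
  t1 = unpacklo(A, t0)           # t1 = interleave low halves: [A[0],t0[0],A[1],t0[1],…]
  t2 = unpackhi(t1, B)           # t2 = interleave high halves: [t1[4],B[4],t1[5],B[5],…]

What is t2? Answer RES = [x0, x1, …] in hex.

→ t0 |c1|06|22|3f|34|c5|e6|74|
→ t1 |3f|c1|34|06|c5|22|e6|3f|
→ t2 |c5|27|22|49|e6|58|3f|97|

RES = [ 0xc5  0x27  0x22  0x49  0xe6  0x58  0x3f  0x97 ]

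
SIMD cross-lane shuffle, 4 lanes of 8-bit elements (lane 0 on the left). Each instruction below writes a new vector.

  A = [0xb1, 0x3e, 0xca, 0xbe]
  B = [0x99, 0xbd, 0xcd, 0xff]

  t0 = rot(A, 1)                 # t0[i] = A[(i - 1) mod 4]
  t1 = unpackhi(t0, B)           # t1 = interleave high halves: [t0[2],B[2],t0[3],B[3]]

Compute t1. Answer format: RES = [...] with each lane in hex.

RES = [0x3e, 0xcd, 0xca, 0xff]

→ t0 |be|b1|3e|ca|
→ t1 |3e|cd|ca|ff|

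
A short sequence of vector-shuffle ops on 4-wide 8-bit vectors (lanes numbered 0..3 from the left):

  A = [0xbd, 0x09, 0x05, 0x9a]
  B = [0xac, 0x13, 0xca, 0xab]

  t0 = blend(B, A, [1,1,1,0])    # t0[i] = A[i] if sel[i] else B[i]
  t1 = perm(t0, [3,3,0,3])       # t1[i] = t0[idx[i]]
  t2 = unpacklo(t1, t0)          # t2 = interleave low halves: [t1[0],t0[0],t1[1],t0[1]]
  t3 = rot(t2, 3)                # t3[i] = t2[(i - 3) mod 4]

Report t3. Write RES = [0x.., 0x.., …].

RES = [ 0xbd  0xab  0x09  0xab ]

  t0: bd 09 05 ab
  t1: ab ab bd ab
  t2: ab bd ab 09
  t3: bd ab 09 ab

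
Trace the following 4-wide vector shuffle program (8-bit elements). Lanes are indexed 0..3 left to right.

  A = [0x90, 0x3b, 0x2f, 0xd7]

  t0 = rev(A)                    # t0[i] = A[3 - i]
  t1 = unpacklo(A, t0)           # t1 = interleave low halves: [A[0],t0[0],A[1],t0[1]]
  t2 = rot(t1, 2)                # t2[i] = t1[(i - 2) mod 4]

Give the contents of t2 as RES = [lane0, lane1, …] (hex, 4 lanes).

t0 = [0xd7, 0x2f, 0x3b, 0x90]
t1 = [0x90, 0xd7, 0x3b, 0x2f]
t2 = [0x3b, 0x2f, 0x90, 0xd7]

RES = [ 0x3b  0x2f  0x90  0xd7 ]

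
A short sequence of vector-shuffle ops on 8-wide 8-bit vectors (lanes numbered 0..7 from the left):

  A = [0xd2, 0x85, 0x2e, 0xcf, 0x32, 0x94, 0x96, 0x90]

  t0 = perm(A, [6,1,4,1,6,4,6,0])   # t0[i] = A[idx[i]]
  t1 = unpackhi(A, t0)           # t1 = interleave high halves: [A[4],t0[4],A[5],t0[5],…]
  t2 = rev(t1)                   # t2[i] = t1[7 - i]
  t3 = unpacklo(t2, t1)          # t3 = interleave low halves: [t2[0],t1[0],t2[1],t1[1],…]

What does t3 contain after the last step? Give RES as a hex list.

RES = [ 0xd2  0x32  0x90  0x96  0x96  0x94  0x96  0x32 ]

t0 = [0x96, 0x85, 0x32, 0x85, 0x96, 0x32, 0x96, 0xd2]
t1 = [0x32, 0x96, 0x94, 0x32, 0x96, 0x96, 0x90, 0xd2]
t2 = [0xd2, 0x90, 0x96, 0x96, 0x32, 0x94, 0x96, 0x32]
t3 = [0xd2, 0x32, 0x90, 0x96, 0x96, 0x94, 0x96, 0x32]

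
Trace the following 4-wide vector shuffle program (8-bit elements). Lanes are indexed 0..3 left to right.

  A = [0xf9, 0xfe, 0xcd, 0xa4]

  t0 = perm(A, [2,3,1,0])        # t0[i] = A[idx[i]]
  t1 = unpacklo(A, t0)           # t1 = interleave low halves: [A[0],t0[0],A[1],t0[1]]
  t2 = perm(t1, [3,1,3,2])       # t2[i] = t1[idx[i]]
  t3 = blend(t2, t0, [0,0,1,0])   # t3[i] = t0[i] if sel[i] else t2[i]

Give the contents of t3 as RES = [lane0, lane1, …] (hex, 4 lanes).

RES = [0xa4, 0xcd, 0xfe, 0xfe]

  t0: cd a4 fe f9
  t1: f9 cd fe a4
  t2: a4 cd a4 fe
  t3: a4 cd fe fe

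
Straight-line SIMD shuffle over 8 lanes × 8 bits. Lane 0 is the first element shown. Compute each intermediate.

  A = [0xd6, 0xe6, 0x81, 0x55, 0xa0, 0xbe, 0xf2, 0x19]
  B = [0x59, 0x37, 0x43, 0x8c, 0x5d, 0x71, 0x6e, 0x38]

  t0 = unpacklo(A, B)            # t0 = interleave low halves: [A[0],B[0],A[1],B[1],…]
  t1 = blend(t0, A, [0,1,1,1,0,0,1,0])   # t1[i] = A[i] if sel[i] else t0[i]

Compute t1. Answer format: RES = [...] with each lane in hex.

  t0: d6 59 e6 37 81 43 55 8c
  t1: d6 e6 81 55 81 43 f2 8c

RES = [ 0xd6  0xe6  0x81  0x55  0x81  0x43  0xf2  0x8c ]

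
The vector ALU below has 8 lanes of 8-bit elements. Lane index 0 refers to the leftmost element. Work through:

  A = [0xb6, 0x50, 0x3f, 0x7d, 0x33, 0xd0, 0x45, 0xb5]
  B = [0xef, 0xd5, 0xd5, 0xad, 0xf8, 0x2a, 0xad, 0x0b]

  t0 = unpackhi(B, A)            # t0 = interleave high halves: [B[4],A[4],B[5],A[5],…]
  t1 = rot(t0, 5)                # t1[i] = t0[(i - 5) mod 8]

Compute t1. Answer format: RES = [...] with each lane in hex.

  t0: f8 33 2a d0 ad 45 0b b5
  t1: d0 ad 45 0b b5 f8 33 2a

RES = [0xd0, 0xad, 0x45, 0x0b, 0xb5, 0xf8, 0x33, 0x2a]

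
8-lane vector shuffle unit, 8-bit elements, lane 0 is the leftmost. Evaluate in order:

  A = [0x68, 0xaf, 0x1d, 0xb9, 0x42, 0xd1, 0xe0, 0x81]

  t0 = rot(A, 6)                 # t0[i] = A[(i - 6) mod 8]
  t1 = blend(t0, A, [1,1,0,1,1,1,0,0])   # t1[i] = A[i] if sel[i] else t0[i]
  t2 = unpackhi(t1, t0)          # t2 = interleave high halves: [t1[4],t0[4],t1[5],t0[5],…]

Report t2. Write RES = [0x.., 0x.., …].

t0 = [0x1d, 0xb9, 0x42, 0xd1, 0xe0, 0x81, 0x68, 0xaf]
t1 = [0x68, 0xaf, 0x42, 0xb9, 0x42, 0xd1, 0x68, 0xaf]
t2 = [0x42, 0xe0, 0xd1, 0x81, 0x68, 0x68, 0xaf, 0xaf]

RES = [ 0x42  0xe0  0xd1  0x81  0x68  0x68  0xaf  0xaf ]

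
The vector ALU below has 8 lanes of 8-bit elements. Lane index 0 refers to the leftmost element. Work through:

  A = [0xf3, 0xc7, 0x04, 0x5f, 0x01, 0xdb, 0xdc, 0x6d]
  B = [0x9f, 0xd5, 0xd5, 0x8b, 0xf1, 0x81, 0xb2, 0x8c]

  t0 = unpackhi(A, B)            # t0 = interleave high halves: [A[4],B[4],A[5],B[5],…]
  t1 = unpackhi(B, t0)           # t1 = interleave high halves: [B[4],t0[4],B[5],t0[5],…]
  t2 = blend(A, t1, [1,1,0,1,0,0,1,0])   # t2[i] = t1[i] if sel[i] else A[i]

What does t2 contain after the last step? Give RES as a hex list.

RES = [0xf1, 0xdc, 0x04, 0xb2, 0x01, 0xdb, 0x8c, 0x6d]

→ t0 |01|f1|db|81|dc|b2|6d|8c|
→ t1 |f1|dc|81|b2|b2|6d|8c|8c|
→ t2 |f1|dc|04|b2|01|db|8c|6d|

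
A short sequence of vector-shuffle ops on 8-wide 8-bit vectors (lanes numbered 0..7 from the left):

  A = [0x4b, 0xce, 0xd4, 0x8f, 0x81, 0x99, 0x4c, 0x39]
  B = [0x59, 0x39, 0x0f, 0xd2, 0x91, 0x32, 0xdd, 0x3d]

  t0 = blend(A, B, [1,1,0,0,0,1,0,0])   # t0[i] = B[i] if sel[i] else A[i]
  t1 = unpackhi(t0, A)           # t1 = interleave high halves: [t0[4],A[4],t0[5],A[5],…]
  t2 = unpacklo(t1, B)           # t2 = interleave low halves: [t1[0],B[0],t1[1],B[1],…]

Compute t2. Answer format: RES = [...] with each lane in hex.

t0 = [0x59, 0x39, 0xd4, 0x8f, 0x81, 0x32, 0x4c, 0x39]
t1 = [0x81, 0x81, 0x32, 0x99, 0x4c, 0x4c, 0x39, 0x39]
t2 = [0x81, 0x59, 0x81, 0x39, 0x32, 0x0f, 0x99, 0xd2]

RES = [ 0x81  0x59  0x81  0x39  0x32  0x0f  0x99  0xd2 ]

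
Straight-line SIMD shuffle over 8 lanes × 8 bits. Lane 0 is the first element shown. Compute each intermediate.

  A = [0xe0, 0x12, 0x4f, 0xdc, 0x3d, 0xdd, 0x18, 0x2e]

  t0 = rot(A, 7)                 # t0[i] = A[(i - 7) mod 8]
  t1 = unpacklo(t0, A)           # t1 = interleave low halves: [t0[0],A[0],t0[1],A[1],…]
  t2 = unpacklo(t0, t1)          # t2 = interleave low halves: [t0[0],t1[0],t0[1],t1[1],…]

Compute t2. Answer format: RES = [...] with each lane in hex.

t0 = [0x12, 0x4f, 0xdc, 0x3d, 0xdd, 0x18, 0x2e, 0xe0]
t1 = [0x12, 0xe0, 0x4f, 0x12, 0xdc, 0x4f, 0x3d, 0xdc]
t2 = [0x12, 0x12, 0x4f, 0xe0, 0xdc, 0x4f, 0x3d, 0x12]

RES = [0x12, 0x12, 0x4f, 0xe0, 0xdc, 0x4f, 0x3d, 0x12]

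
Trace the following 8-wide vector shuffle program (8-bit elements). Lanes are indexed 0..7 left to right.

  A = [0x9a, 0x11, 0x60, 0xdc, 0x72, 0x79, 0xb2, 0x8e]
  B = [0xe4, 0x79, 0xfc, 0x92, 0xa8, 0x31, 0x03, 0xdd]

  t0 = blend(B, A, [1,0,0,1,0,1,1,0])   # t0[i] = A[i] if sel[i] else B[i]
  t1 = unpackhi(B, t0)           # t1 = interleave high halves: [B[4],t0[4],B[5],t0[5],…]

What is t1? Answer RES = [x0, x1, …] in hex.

RES = [0xa8, 0xa8, 0x31, 0x79, 0x03, 0xb2, 0xdd, 0xdd]

→ t0 |9a|79|fc|dc|a8|79|b2|dd|
→ t1 |a8|a8|31|79|03|b2|dd|dd|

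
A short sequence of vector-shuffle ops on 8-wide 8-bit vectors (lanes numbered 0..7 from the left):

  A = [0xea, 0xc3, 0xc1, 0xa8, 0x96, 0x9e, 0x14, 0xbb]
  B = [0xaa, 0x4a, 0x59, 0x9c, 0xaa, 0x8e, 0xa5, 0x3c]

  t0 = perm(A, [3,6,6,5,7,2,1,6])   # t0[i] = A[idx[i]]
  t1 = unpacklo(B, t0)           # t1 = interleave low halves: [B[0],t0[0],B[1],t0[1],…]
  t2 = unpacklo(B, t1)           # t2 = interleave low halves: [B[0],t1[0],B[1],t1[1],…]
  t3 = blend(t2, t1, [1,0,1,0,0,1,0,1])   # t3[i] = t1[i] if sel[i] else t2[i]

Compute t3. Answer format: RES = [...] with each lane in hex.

RES = [0xaa, 0xaa, 0x4a, 0xa8, 0x59, 0x14, 0x9c, 0x9e]

  t0: a8 14 14 9e bb c1 c3 14
  t1: aa a8 4a 14 59 14 9c 9e
  t2: aa aa 4a a8 59 4a 9c 14
  t3: aa aa 4a a8 59 14 9c 9e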